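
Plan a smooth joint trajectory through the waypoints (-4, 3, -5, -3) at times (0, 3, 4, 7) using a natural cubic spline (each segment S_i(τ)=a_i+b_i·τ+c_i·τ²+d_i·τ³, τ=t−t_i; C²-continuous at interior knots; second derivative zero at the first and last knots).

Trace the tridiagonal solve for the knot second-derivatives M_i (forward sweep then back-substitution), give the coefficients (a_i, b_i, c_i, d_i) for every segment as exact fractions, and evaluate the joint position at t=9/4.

  seg 0: a=-4 b=421/63 c=0 d=-274/567
  seg 1: a=3 b=-401/63 c=-274/63 d=19/7
  seg 2: a=-5 b=-436/63 c=239/63 d=-239/567
S(9/4) = 177/32

Δ: Δ0=7/3, Δ1=-8, Δ2=2/3
row 1: diag=8, rhs=-62; c'=1/8, d'=-31/4
row 2: denom=8−1·1/8=63/8; d'=(52−1·-31/4)/(63/8)=478/63
back: M2=478/63
back: M1=-31/4−1/8·478/63=-548/63
M: M0=0, M1=-548/63, M2=478/63, M3=0
seg 0: a=-4, c=M0/2=0, d=(M1−M0)/(6·3)=-274/567, b=Δ0−h0·(2M0+M1)/6=421/63
seg 1: a=3, c=M1/2=-274/63, d=(M2−M1)/(6·1)=19/7, b=Δ1−h1·(2M1+M2)/6=-401/63
seg 2: a=-5, c=M2/2=239/63, d=(M3−M2)/(6·3)=-239/567, b=Δ2−h2·(2M2+M3)/6=-436/63
t_q=9/4 → seg 0, τ=9/4; S=-4+421/63·τ+0·τ²+-274/567·τ³=177/32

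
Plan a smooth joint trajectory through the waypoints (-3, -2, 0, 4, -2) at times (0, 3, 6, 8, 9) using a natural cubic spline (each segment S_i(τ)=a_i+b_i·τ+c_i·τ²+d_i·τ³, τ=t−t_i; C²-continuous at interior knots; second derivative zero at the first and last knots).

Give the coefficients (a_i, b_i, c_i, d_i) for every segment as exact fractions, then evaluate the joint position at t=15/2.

Δ: Δ0=1/3, Δ1=2/3, Δ2=2, Δ3=-6
row 1: diag=12, rhs=2; c'=1/4, d'=1/6
row 2: denom=10−3·1/4=37/4; d'=(8−3·1/6)/(37/4)=30/37
row 3: denom=6−2·8/37=206/37; d'=(-48−2·30/37)/(206/37)=-918/103
back: M3=-918/103
back: M2=30/37−8/37·-918/103=282/103
back: M1=1/6−1/4·282/103=-160/309
M: M0=0, M1=-160/309, M2=282/103, M3=-918/103, M4=0
seg 0: a=-3, c=M0/2=0, d=(M1−M0)/(6·3)=-80/2781, b=Δ0−h0·(2M0+M1)/6=61/103
seg 1: a=-2, c=M1/2=-80/309, d=(M2−M1)/(6·3)=503/2781, b=Δ1−h1·(2M1+M2)/6=-19/103
seg 2: a=0, c=M2/2=141/103, d=(M3−M2)/(6·2)=-100/103, b=Δ2−h2·(2M2+M3)/6=324/103
seg 3: a=4, c=M3/2=-459/103, d=(M4−M3)/(6·1)=153/103, b=Δ3−h3·(2M3+M4)/6=-312/103
t_q=15/2 → seg 2, τ=3/2; S=0+324/103·τ+141/103·τ²+-100/103·τ³=1863/412

  seg 0: a=-3 b=61/103 c=0 d=-80/2781
  seg 1: a=-2 b=-19/103 c=-80/309 d=503/2781
  seg 2: a=0 b=324/103 c=141/103 d=-100/103
  seg 3: a=4 b=-312/103 c=-459/103 d=153/103
S(15/2) = 1863/412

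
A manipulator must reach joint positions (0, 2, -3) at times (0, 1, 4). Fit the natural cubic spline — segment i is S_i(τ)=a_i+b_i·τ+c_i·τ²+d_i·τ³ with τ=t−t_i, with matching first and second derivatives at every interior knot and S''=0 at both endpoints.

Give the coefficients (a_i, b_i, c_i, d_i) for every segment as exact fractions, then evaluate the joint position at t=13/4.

  seg 0: a=0 b=59/24 c=0 d=-11/24
  seg 1: a=2 b=13/12 c=-11/8 d=11/72
S(13/4) = -401/512

Δ: Δ0=2, Δ1=-5/3
row 1: diag=8, rhs=-22; c'=3/8, d'=-11/4
back: M1=-11/4
M: M0=0, M1=-11/4, M2=0
seg 0: a=0, c=M0/2=0, d=(M1−M0)/(6·1)=-11/24, b=Δ0−h0·(2M0+M1)/6=59/24
seg 1: a=2, c=M1/2=-11/8, d=(M2−M1)/(6·3)=11/72, b=Δ1−h1·(2M1+M2)/6=13/12
t_q=13/4 → seg 1, τ=9/4; S=2+13/12·τ+-11/8·τ²+11/72·τ³=-401/512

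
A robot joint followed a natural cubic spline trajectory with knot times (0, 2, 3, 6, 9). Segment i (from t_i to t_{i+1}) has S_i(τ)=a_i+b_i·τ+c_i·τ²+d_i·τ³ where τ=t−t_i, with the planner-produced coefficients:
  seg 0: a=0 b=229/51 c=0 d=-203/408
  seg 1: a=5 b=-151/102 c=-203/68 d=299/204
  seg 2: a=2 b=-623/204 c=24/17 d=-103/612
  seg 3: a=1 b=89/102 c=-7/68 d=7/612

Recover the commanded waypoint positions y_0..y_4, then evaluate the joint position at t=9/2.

y_0 = S_0(0) = a_0 = 0
y_1 = S_1(0) = a_1 = 5
y_2 = S_2(0) = a_2 = 2
y_3 = S_3(0) = a_3 = 1
y_4 = S_3(3) = 3
t_q=9/2 is in segment 2 (τ=3/2); S_2(τ)=15/544

y_0=0 y_1=5 y_2=2 y_3=1 y_4=3
S(9/2) = 15/544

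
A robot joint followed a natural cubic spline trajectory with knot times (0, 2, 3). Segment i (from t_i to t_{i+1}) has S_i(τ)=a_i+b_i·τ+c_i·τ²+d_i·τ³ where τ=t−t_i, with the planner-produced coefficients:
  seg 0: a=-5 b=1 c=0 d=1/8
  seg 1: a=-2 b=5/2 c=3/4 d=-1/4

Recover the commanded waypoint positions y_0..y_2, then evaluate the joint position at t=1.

y_0 = S_0(0) = a_0 = -5
y_1 = S_1(0) = a_1 = -2
y_2 = S_1(1) = 1
t_q=1 is in segment 0 (τ=1); S_0(τ)=-31/8

y_0=-5 y_1=-2 y_2=1
S(1) = -31/8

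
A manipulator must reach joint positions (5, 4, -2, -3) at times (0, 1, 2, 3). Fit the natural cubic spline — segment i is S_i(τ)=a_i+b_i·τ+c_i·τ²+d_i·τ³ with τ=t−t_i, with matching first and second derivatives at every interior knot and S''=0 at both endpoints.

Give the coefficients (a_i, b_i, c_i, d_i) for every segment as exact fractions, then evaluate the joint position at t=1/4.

Δ: Δ0=-1, Δ1=-6, Δ2=-1
row 1: diag=4, rhs=-30; c'=1/4, d'=-15/2
row 2: denom=4−1·1/4=15/4; d'=(30−1·-15/2)/(15/4)=10
back: M2=10
back: M1=-15/2−1/4·10=-10
M: M0=0, M1=-10, M2=10, M3=0
seg 0: a=5, c=M0/2=0, d=(M1−M0)/(6·1)=-5/3, b=Δ0−h0·(2M0+M1)/6=2/3
seg 1: a=4, c=M1/2=-5, d=(M2−M1)/(6·1)=10/3, b=Δ1−h1·(2M1+M2)/6=-13/3
seg 2: a=-2, c=M2/2=5, d=(M3−M2)/(6·1)=-5/3, b=Δ2−h2·(2M2+M3)/6=-13/3
t_q=1/4 → seg 0, τ=1/4; S=5+2/3·τ+0·τ²+-5/3·τ³=329/64

  seg 0: a=5 b=2/3 c=0 d=-5/3
  seg 1: a=4 b=-13/3 c=-5 d=10/3
  seg 2: a=-2 b=-13/3 c=5 d=-5/3
S(1/4) = 329/64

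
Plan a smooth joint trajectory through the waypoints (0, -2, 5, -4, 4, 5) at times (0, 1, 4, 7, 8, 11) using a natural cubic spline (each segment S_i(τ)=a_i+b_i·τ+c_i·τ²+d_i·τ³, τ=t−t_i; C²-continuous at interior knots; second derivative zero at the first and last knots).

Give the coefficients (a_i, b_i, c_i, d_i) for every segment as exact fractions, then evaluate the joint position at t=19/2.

  seg 0: a=0 b=-1627/545 c=0 d=537/545
  seg 1: a=-2 b=-16/545 c=1611/545 d=-10636/14715
  seg 2: a=5 b=-986/545 c=-5803/1635 d=1718/1635
  seg 3: a=-4 b=574/109 c=9659/1635 d=-5189/1635
  seg 4: a=4 b=12361/1635 c=-5908/1635 d=5908/14715
S(19/2) = 4668/545

Δ: Δ0=-2, Δ1=7/3, Δ2=-3, Δ3=8, Δ4=1/3
row 1: diag=8, rhs=26; c'=3/8, d'=13/4
row 2: denom=12−3·3/8=87/8; d'=(-32−3·13/4)/(87/8)=-334/87
row 3: denom=8−3·8/29=208/29; d'=(66−3·-334/87)/(208/29)=281/26
row 4: denom=8−1·29/208=1635/208; d'=(-46−1·281/26)/(1635/208)=-11816/1635
back: M4=-11816/1635
back: M3=281/26−29/208·-11816/1635=19318/1635
back: M2=-334/87−8/29·19318/1635=-11606/1635
back: M1=13/4−3/8·-11606/1635=3222/545
M: M0=0, M1=3222/545, M2=-11606/1635, M3=19318/1635, M4=-11816/1635, M5=0
seg 0: a=0, c=M0/2=0, d=(M1−M0)/(6·1)=537/545, b=Δ0−h0·(2M0+M1)/6=-1627/545
seg 1: a=-2, c=M1/2=1611/545, d=(M2−M1)/(6·3)=-10636/14715, b=Δ1−h1·(2M1+M2)/6=-16/545
seg 2: a=5, c=M2/2=-5803/1635, d=(M3−M2)/(6·3)=1718/1635, b=Δ2−h2·(2M2+M3)/6=-986/545
seg 3: a=-4, c=M3/2=9659/1635, d=(M4−M3)/(6·1)=-5189/1635, b=Δ3−h3·(2M3+M4)/6=574/109
seg 4: a=4, c=M4/2=-5908/1635, d=(M5−M4)/(6·3)=5908/14715, b=Δ4−h4·(2M4+M5)/6=12361/1635
t_q=19/2 → seg 4, τ=3/2; S=4+12361/1635·τ+-5908/1635·τ²+5908/14715·τ³=4668/545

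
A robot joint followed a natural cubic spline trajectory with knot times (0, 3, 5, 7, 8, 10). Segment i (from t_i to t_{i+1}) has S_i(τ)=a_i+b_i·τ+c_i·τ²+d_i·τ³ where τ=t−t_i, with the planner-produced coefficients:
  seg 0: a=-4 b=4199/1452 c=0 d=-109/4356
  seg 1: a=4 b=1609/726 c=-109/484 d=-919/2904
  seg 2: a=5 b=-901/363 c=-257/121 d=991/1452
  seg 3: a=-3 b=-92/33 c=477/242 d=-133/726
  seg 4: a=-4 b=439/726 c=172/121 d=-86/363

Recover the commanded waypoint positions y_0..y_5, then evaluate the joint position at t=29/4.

y_0 = S_0(0) = a_0 = -4
y_1 = S_1(0) = a_1 = 4
y_2 = S_2(0) = a_2 = 5
y_3 = S_3(0) = a_3 = -3
y_4 = S_4(0) = a_4 = -4
y_5 = S_4(2) = 1
t_q=29/4 is in segment 3 (τ=1/4); S_3(τ)=-55395/15488

y_0=-4 y_1=4 y_2=5 y_3=-3 y_4=-4 y_5=1
S(29/4) = -55395/15488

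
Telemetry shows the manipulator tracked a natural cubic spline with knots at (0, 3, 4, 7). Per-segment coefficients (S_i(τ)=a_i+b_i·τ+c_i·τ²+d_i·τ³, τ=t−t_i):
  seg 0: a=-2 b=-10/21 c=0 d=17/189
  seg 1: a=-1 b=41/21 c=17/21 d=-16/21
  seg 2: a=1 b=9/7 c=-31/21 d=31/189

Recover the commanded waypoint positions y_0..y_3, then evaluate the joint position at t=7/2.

y_0 = S_0(0) = a_0 = -2
y_1 = S_1(0) = a_1 = -1
y_2 = S_2(0) = a_2 = 1
y_3 = S_2(3) = -4
t_q=7/2 is in segment 1 (τ=1/2); S_1(τ)=1/12

y_0=-2 y_1=-1 y_2=1 y_3=-4
S(7/2) = 1/12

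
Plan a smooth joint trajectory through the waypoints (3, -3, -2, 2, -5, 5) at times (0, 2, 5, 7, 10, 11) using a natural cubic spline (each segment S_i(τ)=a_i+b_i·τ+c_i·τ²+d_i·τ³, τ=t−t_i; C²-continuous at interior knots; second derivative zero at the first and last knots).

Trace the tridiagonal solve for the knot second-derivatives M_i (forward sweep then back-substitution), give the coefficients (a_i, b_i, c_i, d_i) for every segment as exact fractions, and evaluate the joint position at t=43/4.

  seg 0: a=3 b=-21373/6141 c=0 d=1475/12282
  seg 1: a=-3 b=-12523/6141 c=1475/2047 d=1295/55269
  seg 2: a=-2 b=17912/6141 c=5720/6141 d=-2845/4094
  seg 3: a=2 b=-10418/6141 c=-19885/6141 d=55744/55269
  seg 4: a=-5 b=37504/6141 c=11953/2047 d=-11953/6141
S(43/4) = 267755/131008

Δ: Δ0=-3, Δ1=1/3, Δ2=2, Δ3=-7/3, Δ4=10
row 1: diag=10, rhs=20; c'=3/10, d'=2
row 2: denom=10−3·3/10=91/10; d'=(10−3·2)/(91/10)=40/91
row 3: denom=10−2·20/91=870/91; d'=(-26−2·40/91)/(870/91)=-1223/435
row 4: denom=8−3·91/290=2047/290; d'=(74−3·-1223/435)/(2047/290)=23906/2047
back: M4=23906/2047
back: M3=-1223/435−91/290·23906/2047=-39770/6141
back: M2=40/91−20/91·-39770/6141=11440/6141
back: M1=2−3/10·11440/6141=2950/2047
M: M0=0, M1=2950/2047, M2=11440/6141, M3=-39770/6141, M4=23906/2047, M5=0
seg 0: a=3, c=M0/2=0, d=(M1−M0)/(6·2)=1475/12282, b=Δ0−h0·(2M0+M1)/6=-21373/6141
seg 1: a=-3, c=M1/2=1475/2047, d=(M2−M1)/(6·3)=1295/55269, b=Δ1−h1·(2M1+M2)/6=-12523/6141
seg 2: a=-2, c=M2/2=5720/6141, d=(M3−M2)/(6·2)=-2845/4094, b=Δ2−h2·(2M2+M3)/6=17912/6141
seg 3: a=2, c=M3/2=-19885/6141, d=(M4−M3)/(6·3)=55744/55269, b=Δ3−h3·(2M3+M4)/6=-10418/6141
seg 4: a=-5, c=M4/2=11953/2047, d=(M5−M4)/(6·1)=-11953/6141, b=Δ4−h4·(2M4+M5)/6=37504/6141
t_q=43/4 → seg 4, τ=3/4; S=-5+37504/6141·τ+11953/2047·τ²+-11953/6141·τ³=267755/131008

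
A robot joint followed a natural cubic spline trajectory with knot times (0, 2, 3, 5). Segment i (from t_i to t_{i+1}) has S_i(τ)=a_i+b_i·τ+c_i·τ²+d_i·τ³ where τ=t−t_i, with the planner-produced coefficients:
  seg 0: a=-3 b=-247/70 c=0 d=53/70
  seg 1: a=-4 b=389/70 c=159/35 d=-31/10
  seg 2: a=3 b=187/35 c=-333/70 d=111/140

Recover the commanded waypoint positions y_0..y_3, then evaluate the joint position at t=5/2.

y_0 = S_0(0) = a_0 = -3
y_1 = S_1(0) = a_1 = -4
y_2 = S_2(0) = a_2 = 3
y_3 = S_2(2) = 1
t_q=5/2 is in segment 1 (τ=1/2); S_1(τ)=-53/112

y_0=-3 y_1=-4 y_2=3 y_3=1
S(5/2) = -53/112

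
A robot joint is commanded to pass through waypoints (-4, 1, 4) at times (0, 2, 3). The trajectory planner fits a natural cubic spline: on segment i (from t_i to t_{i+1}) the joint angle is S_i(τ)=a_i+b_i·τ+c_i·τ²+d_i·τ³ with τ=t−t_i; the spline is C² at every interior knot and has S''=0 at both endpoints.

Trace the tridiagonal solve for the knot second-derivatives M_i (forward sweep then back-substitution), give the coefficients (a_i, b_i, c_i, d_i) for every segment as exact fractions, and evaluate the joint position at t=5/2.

Δ: Δ0=5/2, Δ1=3
row 1: diag=6, rhs=3; c'=1/6, d'=1/2
back: M1=1/2
M: M0=0, M1=1/2, M2=0
seg 0: a=-4, c=M0/2=0, d=(M1−M0)/(6·2)=1/24, b=Δ0−h0·(2M0+M1)/6=7/3
seg 1: a=1, c=M1/2=1/4, d=(M2−M1)/(6·1)=-1/12, b=Δ1−h1·(2M1+M2)/6=17/6
t_q=5/2 → seg 1, τ=1/2; S=1+17/6·τ+1/4·τ²+-1/12·τ³=79/32

  seg 0: a=-4 b=7/3 c=0 d=1/24
  seg 1: a=1 b=17/6 c=1/4 d=-1/12
S(5/2) = 79/32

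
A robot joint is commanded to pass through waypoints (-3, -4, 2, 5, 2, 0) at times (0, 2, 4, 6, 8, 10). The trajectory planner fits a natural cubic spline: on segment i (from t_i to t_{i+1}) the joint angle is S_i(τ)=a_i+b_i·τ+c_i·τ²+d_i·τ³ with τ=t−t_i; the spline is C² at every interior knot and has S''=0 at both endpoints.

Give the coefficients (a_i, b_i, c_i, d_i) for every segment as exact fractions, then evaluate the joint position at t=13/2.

  seg 0: a=-3 b=-621/418 c=0 d=103/418
  seg 1: a=-4 b=615/418 c=309/209 d=-597/1672
  seg 2: a=2 b=648/209 c=-555/836 d=-3/44
  seg 3: a=5 b=-78/209 c=-897/836 d=213/836
  seg 4: a=2 b=-336/209 c=381/836 d=-127/1672
S(13/2) = 30611/6688

Δ: Δ0=-1/2, Δ1=3, Δ2=3/2, Δ3=-3/2, Δ4=-1
row 1: diag=8, rhs=21; c'=1/4, d'=21/8
row 2: denom=8−2·1/4=15/2; d'=(-9−2·21/8)/(15/2)=-19/10
row 3: denom=8−2·4/15=112/15; d'=(-18−2·-19/10)/(112/15)=-213/112
row 4: denom=8−2·15/56=209/28; d'=(3−2·-213/112)/(209/28)=381/418
back: M4=381/418
back: M3=-213/112−15/56·381/418=-897/418
back: M2=-19/10−4/15·-897/418=-555/418
back: M1=21/8−1/4·-555/418=618/209
M: M0=0, M1=618/209, M2=-555/418, M3=-897/418, M4=381/418, M5=0
seg 0: a=-3, c=M0/2=0, d=(M1−M0)/(6·2)=103/418, b=Δ0−h0·(2M0+M1)/6=-621/418
seg 1: a=-4, c=M1/2=309/209, d=(M2−M1)/(6·2)=-597/1672, b=Δ1−h1·(2M1+M2)/6=615/418
seg 2: a=2, c=M2/2=-555/836, d=(M3−M2)/(6·2)=-3/44, b=Δ2−h2·(2M2+M3)/6=648/209
seg 3: a=5, c=M3/2=-897/836, d=(M4−M3)/(6·2)=213/836, b=Δ3−h3·(2M3+M4)/6=-78/209
seg 4: a=2, c=M4/2=381/836, d=(M5−M4)/(6·2)=-127/1672, b=Δ4−h4·(2M4+M5)/6=-336/209
t_q=13/2 → seg 3, τ=1/2; S=5+-78/209·τ+-897/836·τ²+213/836·τ³=30611/6688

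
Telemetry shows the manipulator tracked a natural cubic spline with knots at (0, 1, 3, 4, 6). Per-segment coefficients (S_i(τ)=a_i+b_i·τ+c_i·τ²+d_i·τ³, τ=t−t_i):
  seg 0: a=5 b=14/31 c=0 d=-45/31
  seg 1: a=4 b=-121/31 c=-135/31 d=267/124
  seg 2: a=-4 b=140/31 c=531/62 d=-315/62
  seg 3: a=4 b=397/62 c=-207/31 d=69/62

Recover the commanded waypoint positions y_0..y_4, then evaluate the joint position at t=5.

y_0 = S_0(0) = a_0 = 5
y_1 = S_1(0) = a_1 = 4
y_2 = S_2(0) = a_2 = -4
y_3 = S_3(0) = a_3 = 4
y_4 = S_3(2) = -1
t_q=5 is in segment 3 (τ=1); S_3(τ)=150/31

y_0=5 y_1=4 y_2=-4 y_3=4 y_4=-1
S(5) = 150/31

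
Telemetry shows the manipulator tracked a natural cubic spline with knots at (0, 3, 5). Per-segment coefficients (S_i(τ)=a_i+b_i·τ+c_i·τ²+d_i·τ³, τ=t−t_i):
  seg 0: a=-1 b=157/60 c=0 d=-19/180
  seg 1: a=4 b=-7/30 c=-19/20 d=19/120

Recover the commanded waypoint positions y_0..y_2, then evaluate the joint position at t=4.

y_0=-1 y_1=4 y_2=1
S(4) = 119/40

y_0 = S_0(0) = a_0 = -1
y_1 = S_1(0) = a_1 = 4
y_2 = S_1(2) = 1
t_q=4 is in segment 1 (τ=1); S_1(τ)=119/40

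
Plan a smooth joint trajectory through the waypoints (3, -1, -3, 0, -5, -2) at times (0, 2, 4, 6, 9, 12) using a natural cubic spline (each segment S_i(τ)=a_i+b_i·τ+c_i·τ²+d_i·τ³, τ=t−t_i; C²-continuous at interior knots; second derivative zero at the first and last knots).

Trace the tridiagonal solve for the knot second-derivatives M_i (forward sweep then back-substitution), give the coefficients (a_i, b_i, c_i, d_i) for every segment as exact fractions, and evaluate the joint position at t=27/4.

Δ: Δ0=-2, Δ1=-1, Δ2=3/2, Δ3=-5/3, Δ4=1
row 1: diag=8, rhs=6; c'=1/4, d'=3/4
row 2: denom=8−2·1/4=15/2; d'=(15−2·3/4)/(15/2)=9/5
row 3: denom=10−2·4/15=142/15; d'=(-19−2·9/5)/(142/15)=-339/142
row 4: denom=12−3·45/142=1569/142; d'=(16−3·-339/142)/(1569/142)=3289/1569
back: M4=3289/1569
back: M3=-339/142−45/142·3289/1569=-1596/523
back: M2=9/5−4/15·-1596/523=1367/523
back: M1=3/4−1/4·1367/523=101/1046
M: M0=0, M1=101/1046, M2=1367/523, M3=-1596/523, M4=3289/1569, M5=0
seg 0: a=3, c=M0/2=0, d=(M1−M0)/(6·2)=101/12552, b=Δ0−h0·(2M0+M1)/6=-6377/3138
seg 1: a=-1, c=M1/2=101/2092, d=(M2−M1)/(6·2)=2633/12552, b=Δ1−h1·(2M1+M2)/6=-3037/1569
seg 2: a=-3, c=M2/2=1367/1046, d=(M3−M2)/(6·2)=-2963/6276, b=Δ2−h2·(2M2+M3)/6=2431/3138
seg 3: a=0, c=M3/2=-798/523, d=(M4−M3)/(6·3)=8077/28242, b=Δ3−h3·(2M3+M4)/6=1057/3138
seg 4: a=-5, c=M4/2=3289/3138, d=(M5−M4)/(6·3)=-3289/28242, b=Δ4−h4·(2M4+M5)/6=-1720/1569
t_q=27/4 → seg 3, τ=3/4; S=0+1057/3138·τ+-798/523·τ²+8077/28242·τ³=-32467/66944

  seg 0: a=3 b=-6377/3138 c=0 d=101/12552
  seg 1: a=-1 b=-3037/1569 c=101/2092 d=2633/12552
  seg 2: a=-3 b=2431/3138 c=1367/1046 d=-2963/6276
  seg 3: a=0 b=1057/3138 c=-798/523 d=8077/28242
  seg 4: a=-5 b=-1720/1569 c=3289/3138 d=-3289/28242
S(27/4) = -32467/66944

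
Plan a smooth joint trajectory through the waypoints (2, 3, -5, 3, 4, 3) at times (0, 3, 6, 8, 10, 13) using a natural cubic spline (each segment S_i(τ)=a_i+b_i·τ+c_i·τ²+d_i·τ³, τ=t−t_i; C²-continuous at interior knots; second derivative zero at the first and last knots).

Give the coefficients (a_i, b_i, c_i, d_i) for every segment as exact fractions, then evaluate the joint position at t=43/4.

  seg 0: a=2 b=397/221 c=0 d=-970/5967
  seg 1: a=3 b=-573/221 c=-970/663 d=2861/5967
  seg 2: a=-5 b=348/221 c=1891/663 d=-1087/1326
  seg 3: a=3 b=2086/663 c=-1370/663 d=657/1768
  seg 4: a=4 b=-875/1326 c=433/2652 d=-433/23868
S(43/4) = 203067/56576

Δ: Δ0=1/3, Δ1=-8/3, Δ2=4, Δ3=1/2, Δ4=-1/3
row 1: diag=12, rhs=-18; c'=1/4, d'=-3/2
row 2: denom=10−3·1/4=37/4; d'=(40−3·-3/2)/(37/4)=178/37
row 3: denom=8−2·8/37=280/37; d'=(-21−2·178/37)/(280/37)=-1133/280
row 4: denom=10−2·37/140=663/70; d'=(-5−2·-1133/280)/(663/70)=433/1326
back: M4=433/1326
back: M3=-1133/280−37/140·433/1326=-2740/663
back: M2=178/37−8/37·-2740/663=3782/663
back: M1=-3/2−1/4·3782/663=-1940/663
M: M0=0, M1=-1940/663, M2=3782/663, M3=-2740/663, M4=433/1326, M5=0
seg 0: a=2, c=M0/2=0, d=(M1−M0)/(6·3)=-970/5967, b=Δ0−h0·(2M0+M1)/6=397/221
seg 1: a=3, c=M1/2=-970/663, d=(M2−M1)/(6·3)=2861/5967, b=Δ1−h1·(2M1+M2)/6=-573/221
seg 2: a=-5, c=M2/2=1891/663, d=(M3−M2)/(6·2)=-1087/1326, b=Δ2−h2·(2M2+M3)/6=348/221
seg 3: a=3, c=M3/2=-1370/663, d=(M4−M3)/(6·2)=657/1768, b=Δ3−h3·(2M3+M4)/6=2086/663
seg 4: a=4, c=M4/2=433/2652, d=(M5−M4)/(6·3)=-433/23868, b=Δ4−h4·(2M4+M5)/6=-875/1326
t_q=43/4 → seg 4, τ=3/4; S=4+-875/1326·τ+433/2652·τ²+-433/23868·τ³=203067/56576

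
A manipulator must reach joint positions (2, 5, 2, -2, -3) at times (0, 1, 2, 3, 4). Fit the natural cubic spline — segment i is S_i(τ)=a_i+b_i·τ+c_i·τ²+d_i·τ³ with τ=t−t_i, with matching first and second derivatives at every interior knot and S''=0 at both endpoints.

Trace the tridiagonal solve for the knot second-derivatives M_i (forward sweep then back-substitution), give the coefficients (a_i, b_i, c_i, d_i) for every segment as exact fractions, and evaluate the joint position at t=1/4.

  seg 0: a=2 b=251/56 c=0 d=-83/56
  seg 1: a=5 b=1/28 c=-249/56 d=79/56
  seg 2: a=2 b=-37/8 c=-3/14 d=47/56
  seg 3: a=-2 b=-71/28 c=129/56 d=-43/56
S(1/4) = 11101/3584

Δ: Δ0=3, Δ1=-3, Δ2=-4, Δ3=-1
row 1: diag=4, rhs=-36; c'=1/4, d'=-9
row 2: denom=4−1·1/4=15/4; d'=(-6−1·-9)/(15/4)=4/5
row 3: denom=4−1·4/15=56/15; d'=(18−1·4/5)/(56/15)=129/28
back: M3=129/28
back: M2=4/5−4/15·129/28=-3/7
back: M1=-9−1/4·-3/7=-249/28
M: M0=0, M1=-249/28, M2=-3/7, M3=129/28, M4=0
seg 0: a=2, c=M0/2=0, d=(M1−M0)/(6·1)=-83/56, b=Δ0−h0·(2M0+M1)/6=251/56
seg 1: a=5, c=M1/2=-249/56, d=(M2−M1)/(6·1)=79/56, b=Δ1−h1·(2M1+M2)/6=1/28
seg 2: a=2, c=M2/2=-3/14, d=(M3−M2)/(6·1)=47/56, b=Δ2−h2·(2M2+M3)/6=-37/8
seg 3: a=-2, c=M3/2=129/56, d=(M4−M3)/(6·1)=-43/56, b=Δ3−h3·(2M3+M4)/6=-71/28
t_q=1/4 → seg 0, τ=1/4; S=2+251/56·τ+0·τ²+-83/56·τ³=11101/3584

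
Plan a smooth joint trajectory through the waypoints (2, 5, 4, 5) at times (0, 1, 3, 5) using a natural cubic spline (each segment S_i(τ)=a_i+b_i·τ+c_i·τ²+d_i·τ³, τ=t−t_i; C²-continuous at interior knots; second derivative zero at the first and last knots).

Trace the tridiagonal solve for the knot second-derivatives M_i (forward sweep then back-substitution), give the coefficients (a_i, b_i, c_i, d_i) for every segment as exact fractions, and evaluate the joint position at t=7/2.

  seg 0: a=2 b=81/22 c=0 d=-15/22
  seg 1: a=5 b=18/11 c=-45/22 d=43/88
  seg 2: a=4 b=-15/22 c=39/44 d=-13/88
S(7/2) = 2719/704

Δ: Δ0=3, Δ1=-1/2, Δ2=1/2
row 1: diag=6, rhs=-21; c'=1/3, d'=-7/2
row 2: denom=8−2·1/3=22/3; d'=(6−2·-7/2)/(22/3)=39/22
back: M2=39/22
back: M1=-7/2−1/3·39/22=-45/11
M: M0=0, M1=-45/11, M2=39/22, M3=0
seg 0: a=2, c=M0/2=0, d=(M1−M0)/(6·1)=-15/22, b=Δ0−h0·(2M0+M1)/6=81/22
seg 1: a=5, c=M1/2=-45/22, d=(M2−M1)/(6·2)=43/88, b=Δ1−h1·(2M1+M2)/6=18/11
seg 2: a=4, c=M2/2=39/44, d=(M3−M2)/(6·2)=-13/88, b=Δ2−h2·(2M2+M3)/6=-15/22
t_q=7/2 → seg 2, τ=1/2; S=4+-15/22·τ+39/44·τ²+-13/88·τ³=2719/704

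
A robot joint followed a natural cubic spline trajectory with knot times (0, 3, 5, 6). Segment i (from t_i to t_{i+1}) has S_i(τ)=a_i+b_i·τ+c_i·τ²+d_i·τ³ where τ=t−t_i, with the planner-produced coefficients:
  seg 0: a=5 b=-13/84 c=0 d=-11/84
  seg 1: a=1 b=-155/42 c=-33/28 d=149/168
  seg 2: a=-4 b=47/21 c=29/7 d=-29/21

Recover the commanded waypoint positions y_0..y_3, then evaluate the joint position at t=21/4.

y_0 = S_0(0) = a_0 = 5
y_1 = S_1(0) = a_1 = 1
y_2 = S_2(0) = a_2 = -4
y_3 = S_2(1) = 1
t_q=21/4 is in segment 2 (τ=1/4); S_2(τ)=-205/64

y_0=5 y_1=1 y_2=-4 y_3=1
S(21/4) = -205/64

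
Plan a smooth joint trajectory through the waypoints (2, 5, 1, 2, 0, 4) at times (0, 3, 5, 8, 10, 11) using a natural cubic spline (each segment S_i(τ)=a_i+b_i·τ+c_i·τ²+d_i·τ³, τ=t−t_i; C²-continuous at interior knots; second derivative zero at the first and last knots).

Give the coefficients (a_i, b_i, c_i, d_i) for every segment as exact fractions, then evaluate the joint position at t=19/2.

Δ: Δ0=1, Δ1=-2, Δ2=1/3, Δ3=-1, Δ4=4
row 1: diag=10, rhs=-18; c'=1/5, d'=-9/5
row 2: denom=10−2·1/5=48/5; d'=(14−2·-9/5)/(48/5)=11/6
row 3: denom=10−3·5/16=145/16; d'=(-8−3·11/6)/(145/16)=-216/145
row 4: denom=6−2·32/145=806/145; d'=(30−2·-216/145)/(806/145)=2391/403
back: M4=2391/403
back: M3=-216/145−32/145·2391/403=-1128/403
back: M2=11/6−5/16·-1128/403=3274/1209
back: M1=-9/5−1/5·3274/1209=-2831/1209
M: M0=0, M1=-2831/1209, M2=3274/1209, M3=-1128/403, M4=2391/403, M5=0
seg 0: a=2, c=M0/2=0, d=(M1−M0)/(6·3)=-2831/21762, b=Δ0−h0·(2M0+M1)/6=5249/2418
seg 1: a=5, c=M1/2=-2831/2418, d=(M2−M1)/(6·2)=2035/4836, b=Δ1−h1·(2M1+M2)/6=-1622/1209
seg 2: a=1, c=M2/2=1637/1209, d=(M3−M2)/(6·3)=-3329/10881, b=Δ2−h2·(2M2+M3)/6=-393/403
seg 3: a=2, c=M3/2=-564/403, d=(M4−M3)/(6·2)=1173/1612, b=Δ3−h3·(2M3+M4)/6=-448/403
seg 4: a=0, c=M4/2=2391/806, d=(M5−M4)/(6·1)=-797/806, b=Δ4−h4·(2M4+M5)/6=815/403
t_q=19/2 → seg 3, τ=3/2; S=2+-448/403·τ+-564/403·τ²+1173/1612·τ³=-4649/12896

  seg 0: a=2 b=5249/2418 c=0 d=-2831/21762
  seg 1: a=5 b=-1622/1209 c=-2831/2418 d=2035/4836
  seg 2: a=1 b=-393/403 c=1637/1209 d=-3329/10881
  seg 3: a=2 b=-448/403 c=-564/403 d=1173/1612
  seg 4: a=0 b=815/403 c=2391/806 d=-797/806
S(19/2) = -4649/12896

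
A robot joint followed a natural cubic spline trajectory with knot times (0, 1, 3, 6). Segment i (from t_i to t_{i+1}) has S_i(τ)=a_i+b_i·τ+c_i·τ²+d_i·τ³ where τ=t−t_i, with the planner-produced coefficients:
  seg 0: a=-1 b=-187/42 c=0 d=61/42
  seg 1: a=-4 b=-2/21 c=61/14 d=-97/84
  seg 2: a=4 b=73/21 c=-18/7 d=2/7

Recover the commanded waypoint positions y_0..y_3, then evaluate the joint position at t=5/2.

y_0=-1 y_1=-4 y_2=4 y_3=-1
S(5/2) = 395/224

y_0 = S_0(0) = a_0 = -1
y_1 = S_1(0) = a_1 = -4
y_2 = S_2(0) = a_2 = 4
y_3 = S_2(3) = -1
t_q=5/2 is in segment 1 (τ=3/2); S_1(τ)=395/224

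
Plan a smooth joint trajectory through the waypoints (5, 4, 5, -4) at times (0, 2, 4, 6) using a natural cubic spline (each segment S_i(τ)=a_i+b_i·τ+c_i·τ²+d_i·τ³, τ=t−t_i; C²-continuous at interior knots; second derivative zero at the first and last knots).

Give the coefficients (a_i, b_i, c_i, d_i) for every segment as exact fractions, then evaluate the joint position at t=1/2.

  seg 0: a=5 b=-11/10 c=0 d=3/20
  seg 1: a=4 b=7/10 c=9/10 d=-1/2
  seg 2: a=5 b=-17/10 c=-21/10 d=7/20
S(1/2) = 143/32

Δ: Δ0=-1/2, Δ1=1/2, Δ2=-9/2
row 1: diag=8, rhs=6; c'=1/4, d'=3/4
row 2: denom=8−2·1/4=15/2; d'=(-30−2·3/4)/(15/2)=-21/5
back: M2=-21/5
back: M1=3/4−1/4·-21/5=9/5
M: M0=0, M1=9/5, M2=-21/5, M3=0
seg 0: a=5, c=M0/2=0, d=(M1−M0)/(6·2)=3/20, b=Δ0−h0·(2M0+M1)/6=-11/10
seg 1: a=4, c=M1/2=9/10, d=(M2−M1)/(6·2)=-1/2, b=Δ1−h1·(2M1+M2)/6=7/10
seg 2: a=5, c=M2/2=-21/10, d=(M3−M2)/(6·2)=7/20, b=Δ2−h2·(2M2+M3)/6=-17/10
t_q=1/2 → seg 0, τ=1/2; S=5+-11/10·τ+0·τ²+3/20·τ³=143/32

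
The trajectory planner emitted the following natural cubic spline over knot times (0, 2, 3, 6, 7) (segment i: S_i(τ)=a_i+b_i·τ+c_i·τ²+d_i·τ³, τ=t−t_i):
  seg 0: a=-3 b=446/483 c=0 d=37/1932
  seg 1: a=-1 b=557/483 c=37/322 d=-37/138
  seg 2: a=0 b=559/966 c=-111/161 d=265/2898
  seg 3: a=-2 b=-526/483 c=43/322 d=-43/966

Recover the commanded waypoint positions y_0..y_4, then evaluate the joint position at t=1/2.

y_0 = S_0(0) = a_0 = -3
y_1 = S_1(0) = a_1 = -1
y_2 = S_2(0) = a_2 = 0
y_3 = S_3(0) = a_3 = -2
y_4 = S_3(1) = -3
t_q=1/2 is in segment 0 (τ=1/2); S_0(τ)=-13065/5152

y_0=-3 y_1=-1 y_2=0 y_3=-2 y_4=-3
S(1/2) = -13065/5152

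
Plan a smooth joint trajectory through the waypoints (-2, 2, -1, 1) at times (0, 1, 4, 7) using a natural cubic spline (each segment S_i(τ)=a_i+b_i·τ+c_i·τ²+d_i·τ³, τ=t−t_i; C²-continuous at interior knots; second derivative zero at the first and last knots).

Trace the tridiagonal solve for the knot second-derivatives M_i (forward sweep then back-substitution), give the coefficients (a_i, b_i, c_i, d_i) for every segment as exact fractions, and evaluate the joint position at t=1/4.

  seg 0: a=-2 b=413/87 c=0 d=-65/87
  seg 1: a=2 b=218/87 c=-65/29 d=280/783
  seg 2: a=-1 b=-112/87 c=85/87 d=-85/783
S(1/4) = -1531/1856

Δ: Δ0=4, Δ1=-1, Δ2=2/3
row 1: diag=8, rhs=-30; c'=3/8, d'=-15/4
row 2: denom=12−3·3/8=87/8; d'=(10−3·-15/4)/(87/8)=170/87
back: M2=170/87
back: M1=-15/4−3/8·170/87=-130/29
M: M0=0, M1=-130/29, M2=170/87, M3=0
seg 0: a=-2, c=M0/2=0, d=(M1−M0)/(6·1)=-65/87, b=Δ0−h0·(2M0+M1)/6=413/87
seg 1: a=2, c=M1/2=-65/29, d=(M2−M1)/(6·3)=280/783, b=Δ1−h1·(2M1+M2)/6=218/87
seg 2: a=-1, c=M2/2=85/87, d=(M3−M2)/(6·3)=-85/783, b=Δ2−h2·(2M2+M3)/6=-112/87
t_q=1/4 → seg 0, τ=1/4; S=-2+413/87·τ+0·τ²+-65/87·τ³=-1531/1856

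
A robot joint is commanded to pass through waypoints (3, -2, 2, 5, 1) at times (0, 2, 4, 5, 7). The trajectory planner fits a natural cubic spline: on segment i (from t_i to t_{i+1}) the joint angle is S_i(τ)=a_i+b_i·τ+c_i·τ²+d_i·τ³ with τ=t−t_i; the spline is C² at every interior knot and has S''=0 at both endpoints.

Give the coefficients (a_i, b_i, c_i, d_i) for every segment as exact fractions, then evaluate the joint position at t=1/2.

  seg 0: a=3 b=-911/256 c=0 d=271/1024
  seg 1: a=-2 b=-49/128 c=813/512 d=-203/1024
  seg 2: a=2 b=919/256 c=51/128 d=-253/256
  seg 3: a=5 b=91/64 c=-657/256 d=219/512
S(1/2) = 10271/8192

Δ: Δ0=-5/2, Δ1=2, Δ2=3, Δ3=-2
row 1: diag=8, rhs=27; c'=1/4, d'=27/8
row 2: denom=6−2·1/4=11/2; d'=(6−2·27/8)/(11/2)=-3/22
row 3: denom=6−1·2/11=64/11; d'=(-30−1·-3/22)/(64/11)=-657/128
back: M3=-657/128
back: M2=-3/22−2/11·-657/128=51/64
back: M1=27/8−1/4·51/64=813/256
M: M0=0, M1=813/256, M2=51/64, M3=-657/128, M4=0
seg 0: a=3, c=M0/2=0, d=(M1−M0)/(6·2)=271/1024, b=Δ0−h0·(2M0+M1)/6=-911/256
seg 1: a=-2, c=M1/2=813/512, d=(M2−M1)/(6·2)=-203/1024, b=Δ1−h1·(2M1+M2)/6=-49/128
seg 2: a=2, c=M2/2=51/128, d=(M3−M2)/(6·1)=-253/256, b=Δ2−h2·(2M2+M3)/6=919/256
seg 3: a=5, c=M3/2=-657/256, d=(M4−M3)/(6·2)=219/512, b=Δ3−h3·(2M3+M4)/6=91/64
t_q=1/2 → seg 0, τ=1/2; S=3+-911/256·τ+0·τ²+271/1024·τ³=10271/8192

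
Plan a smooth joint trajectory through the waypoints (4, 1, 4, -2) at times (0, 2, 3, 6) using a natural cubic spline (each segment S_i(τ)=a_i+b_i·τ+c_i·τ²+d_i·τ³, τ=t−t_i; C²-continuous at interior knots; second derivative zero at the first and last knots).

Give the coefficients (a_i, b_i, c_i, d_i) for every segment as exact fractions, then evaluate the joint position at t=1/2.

  seg 0: a=4 b=-305/94 c=0 d=41/94
  seg 1: a=1 b=187/94 c=123/47 d=-151/94
  seg 2: a=4 b=113/47 c=-207/94 d=23/94
S(1/2) = 1829/752

Δ: Δ0=-3/2, Δ1=3, Δ2=-2
row 1: diag=6, rhs=27; c'=1/6, d'=9/2
row 2: denom=8−1·1/6=47/6; d'=(-30−1·9/2)/(47/6)=-207/47
back: M2=-207/47
back: M1=9/2−1/6·-207/47=246/47
M: M0=0, M1=246/47, M2=-207/47, M3=0
seg 0: a=4, c=M0/2=0, d=(M1−M0)/(6·2)=41/94, b=Δ0−h0·(2M0+M1)/6=-305/94
seg 1: a=1, c=M1/2=123/47, d=(M2−M1)/(6·1)=-151/94, b=Δ1−h1·(2M1+M2)/6=187/94
seg 2: a=4, c=M2/2=-207/94, d=(M3−M2)/(6·3)=23/94, b=Δ2−h2·(2M2+M3)/6=113/47
t_q=1/2 → seg 0, τ=1/2; S=4+-305/94·τ+0·τ²+41/94·τ³=1829/752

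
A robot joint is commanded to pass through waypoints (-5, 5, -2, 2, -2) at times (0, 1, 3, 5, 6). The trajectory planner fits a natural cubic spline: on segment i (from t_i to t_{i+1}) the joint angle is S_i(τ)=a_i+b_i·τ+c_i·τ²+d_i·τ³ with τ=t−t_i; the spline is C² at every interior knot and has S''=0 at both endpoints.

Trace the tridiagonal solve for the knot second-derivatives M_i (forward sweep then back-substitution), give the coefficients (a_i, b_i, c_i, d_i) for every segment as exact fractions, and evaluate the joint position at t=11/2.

Δ: Δ0=10, Δ1=-7/2, Δ2=2, Δ3=-4
row 1: diag=6, rhs=-81; c'=1/3, d'=-27/2
row 2: denom=8−2·1/3=22/3; d'=(33−2·-27/2)/(22/3)=90/11
row 3: denom=6−2·3/11=60/11; d'=(-36−2·90/11)/(60/11)=-48/5
back: M3=-48/5
back: M2=90/11−3/11·-48/5=54/5
back: M1=-27/2−1/3·54/5=-171/10
M: M0=0, M1=-171/10, M2=54/5, M3=-48/5, M4=0
seg 0: a=-5, c=M0/2=0, d=(M1−M0)/(6·1)=-57/20, b=Δ0−h0·(2M0+M1)/6=257/20
seg 1: a=5, c=M1/2=-171/20, d=(M2−M1)/(6·2)=93/40, b=Δ1−h1·(2M1+M2)/6=43/10
seg 2: a=-2, c=M2/2=27/5, d=(M3−M2)/(6·2)=-17/10, b=Δ2−h2·(2M2+M3)/6=-2
seg 3: a=2, c=M3/2=-24/5, d=(M4−M3)/(6·1)=8/5, b=Δ3−h3·(2M3+M4)/6=-4/5
t_q=11/2 → seg 3, τ=1/2; S=2+-4/5·τ+-24/5·τ²+8/5·τ³=3/5

  seg 0: a=-5 b=257/20 c=0 d=-57/20
  seg 1: a=5 b=43/10 c=-171/20 d=93/40
  seg 2: a=-2 b=-2 c=27/5 d=-17/10
  seg 3: a=2 b=-4/5 c=-24/5 d=8/5
S(11/2) = 3/5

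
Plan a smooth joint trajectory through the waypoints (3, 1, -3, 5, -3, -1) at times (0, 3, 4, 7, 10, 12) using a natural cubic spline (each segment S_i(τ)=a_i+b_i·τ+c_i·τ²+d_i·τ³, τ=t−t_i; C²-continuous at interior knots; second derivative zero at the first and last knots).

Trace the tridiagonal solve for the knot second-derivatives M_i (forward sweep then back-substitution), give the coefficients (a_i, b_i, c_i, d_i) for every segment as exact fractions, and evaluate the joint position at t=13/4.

Δ: Δ0=-2/3, Δ1=-4, Δ2=8/3, Δ3=-8/3, Δ4=1
row 1: diag=8, rhs=-20; c'=1/8, d'=-5/2
row 2: denom=8−1·1/8=63/8; d'=(40−1·-5/2)/(63/8)=340/63
row 3: denom=12−3·8/21=76/7; d'=(-32−3·340/63)/(76/7)=-253/57
row 4: denom=10−3·21/76=697/76; d'=(22−3·-253/57)/(697/76)=2684/697
back: M4=2684/697
back: M3=-253/57−21/76·2684/697=-11506/2091
back: M2=340/63−8/21·-11506/2091=15668/2091
back: M1=-5/2−1/8·15668/2091=-7186/2091
M: M0=0, M1=-7186/2091, M2=15668/2091, M3=-11506/2091, M4=2684/697, M5=0
seg 0: a=3, c=M0/2=0, d=(M1−M0)/(6·3)=-3593/18819, b=Δ0−h0·(2M0+M1)/6=733/697
seg 1: a=1, c=M1/2=-3593/2091, d=(M2−M1)/(6·1)=3809/2091, b=Δ1−h1·(2M1+M2)/6=-2860/697
seg 2: a=-3, c=M2/2=7834/2091, d=(M3−M2)/(6·3)=-4529/6273, b=Δ2−h2·(2M2+M3)/6=-4339/2091
seg 3: a=5, c=M3/2=-5753/2091, d=(M4−M3)/(6·3)=9779/18819, b=Δ3−h3·(2M3+M4)/6=112/123
seg 4: a=-3, c=M4/2=1342/697, d=(M5−M4)/(6·2)=-671/2091, b=Δ4−h4·(2M4+M5)/6=-3277/2091
t_q=13/4 → seg 1, τ=1/4; S=1+-2860/697·τ+-3593/2091·τ²+3809/2091·τ³=-4673/44608

  seg 0: a=3 b=733/697 c=0 d=-3593/18819
  seg 1: a=1 b=-2860/697 c=-3593/2091 d=3809/2091
  seg 2: a=-3 b=-4339/2091 c=7834/2091 d=-4529/6273
  seg 3: a=5 b=112/123 c=-5753/2091 d=9779/18819
  seg 4: a=-3 b=-3277/2091 c=1342/697 d=-671/2091
S(13/4) = -4673/44608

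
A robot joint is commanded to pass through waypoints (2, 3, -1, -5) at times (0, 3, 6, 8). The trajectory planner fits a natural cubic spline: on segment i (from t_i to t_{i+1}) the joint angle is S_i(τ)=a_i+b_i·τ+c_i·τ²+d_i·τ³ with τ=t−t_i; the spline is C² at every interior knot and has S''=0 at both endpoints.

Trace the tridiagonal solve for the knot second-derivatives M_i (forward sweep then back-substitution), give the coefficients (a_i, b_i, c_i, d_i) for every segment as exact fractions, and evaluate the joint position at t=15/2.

  seg 0: a=2 b=27/37 c=0 d=-44/999
  seg 1: a=3 b=-17/37 c=-44/111 d=35/999
  seg 2: a=-1 b=-70/37 c=-3/37 d=1/74
S(15/2) = -2353/592

Δ: Δ0=1/3, Δ1=-4/3, Δ2=-2
row 1: diag=12, rhs=-10; c'=1/4, d'=-5/6
row 2: denom=10−3·1/4=37/4; d'=(-4−3·-5/6)/(37/4)=-6/37
back: M2=-6/37
back: M1=-5/6−1/4·-6/37=-88/111
M: M0=0, M1=-88/111, M2=-6/37, M3=0
seg 0: a=2, c=M0/2=0, d=(M1−M0)/(6·3)=-44/999, b=Δ0−h0·(2M0+M1)/6=27/37
seg 1: a=3, c=M1/2=-44/111, d=(M2−M1)/(6·3)=35/999, b=Δ1−h1·(2M1+M2)/6=-17/37
seg 2: a=-1, c=M2/2=-3/37, d=(M3−M2)/(6·2)=1/74, b=Δ2−h2·(2M2+M3)/6=-70/37
t_q=15/2 → seg 2, τ=3/2; S=-1+-70/37·τ+-3/37·τ²+1/74·τ³=-2353/592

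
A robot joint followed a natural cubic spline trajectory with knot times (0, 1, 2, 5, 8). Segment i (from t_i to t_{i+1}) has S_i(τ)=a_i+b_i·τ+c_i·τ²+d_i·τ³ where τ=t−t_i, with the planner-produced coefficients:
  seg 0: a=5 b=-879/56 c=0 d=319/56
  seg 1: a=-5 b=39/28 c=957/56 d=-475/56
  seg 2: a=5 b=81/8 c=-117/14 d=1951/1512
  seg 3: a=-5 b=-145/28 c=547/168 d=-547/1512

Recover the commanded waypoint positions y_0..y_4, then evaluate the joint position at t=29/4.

y_0=5 y_1=-5 y_2=5 y_3=-5 y_4=-1
S(29/4) = -15373/3584

y_0 = S_0(0) = a_0 = 5
y_1 = S_1(0) = a_1 = -5
y_2 = S_2(0) = a_2 = 5
y_3 = S_3(0) = a_3 = -5
y_4 = S_3(3) = -1
t_q=29/4 is in segment 3 (τ=9/4); S_3(τ)=-15373/3584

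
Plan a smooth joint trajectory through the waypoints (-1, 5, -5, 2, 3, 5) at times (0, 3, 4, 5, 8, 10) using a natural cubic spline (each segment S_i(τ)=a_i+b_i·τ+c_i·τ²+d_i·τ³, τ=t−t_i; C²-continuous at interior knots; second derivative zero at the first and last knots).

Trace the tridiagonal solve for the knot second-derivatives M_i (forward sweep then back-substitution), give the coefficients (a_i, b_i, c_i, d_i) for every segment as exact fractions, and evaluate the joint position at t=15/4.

  seg 0: a=-1 b=17933/2121 c=0 d=-13691/19089
  seg 1: a=5 b=-23140/2121 c=-13691/2121 d=5207/707
  seg 2: a=-5 b=-3659/2121 c=33172/2121 d=-14666/2121
  seg 3: a=2 b=6229/707 c=-10826/2121 d=14498/19089
  seg 4: a=3 b=-925/707 c=1224/707 d=-204/707
S(15/4) = -167703/45248

Δ: Δ0=2, Δ1=-10, Δ2=7, Δ3=1/3, Δ4=1
row 1: diag=8, rhs=-72; c'=1/8, d'=-9
row 2: denom=4−1·1/8=31/8; d'=(102−1·-9)/(31/8)=888/31
row 3: denom=8−1·8/31=240/31; d'=(-40−1·888/31)/(240/31)=-133/15
row 4: denom=10−3·31/80=707/80; d'=(4−3·-133/15)/(707/80)=2448/707
back: M4=2448/707
back: M3=-133/15−31/80·2448/707=-21652/2121
back: M2=888/31−8/31·-21652/2121=66344/2121
back: M1=-9−1/8·66344/2121=-27382/2121
M: M0=0, M1=-27382/2121, M2=66344/2121, M3=-21652/2121, M4=2448/707, M5=0
seg 0: a=-1, c=M0/2=0, d=(M1−M0)/(6·3)=-13691/19089, b=Δ0−h0·(2M0+M1)/6=17933/2121
seg 1: a=5, c=M1/2=-13691/2121, d=(M2−M1)/(6·1)=5207/707, b=Δ1−h1·(2M1+M2)/6=-23140/2121
seg 2: a=-5, c=M2/2=33172/2121, d=(M3−M2)/(6·1)=-14666/2121, b=Δ2−h2·(2M2+M3)/6=-3659/2121
seg 3: a=2, c=M3/2=-10826/2121, d=(M4−M3)/(6·3)=14498/19089, b=Δ3−h3·(2M3+M4)/6=6229/707
seg 4: a=3, c=M4/2=1224/707, d=(M5−M4)/(6·2)=-204/707, b=Δ4−h4·(2M4+M5)/6=-925/707
t_q=15/4 → seg 1, τ=3/4; S=5+-23140/2121·τ+-13691/2121·τ²+5207/707·τ³=-167703/45248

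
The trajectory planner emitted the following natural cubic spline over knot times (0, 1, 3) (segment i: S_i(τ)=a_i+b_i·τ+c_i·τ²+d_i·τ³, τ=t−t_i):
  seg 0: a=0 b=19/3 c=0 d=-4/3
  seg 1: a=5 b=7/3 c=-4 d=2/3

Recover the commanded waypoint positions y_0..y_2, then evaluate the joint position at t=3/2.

y_0=0 y_1=5 y_2=-1
S(3/2) = 21/4

y_0 = S_0(0) = a_0 = 0
y_1 = S_1(0) = a_1 = 5
y_2 = S_1(2) = -1
t_q=3/2 is in segment 1 (τ=1/2); S_1(τ)=21/4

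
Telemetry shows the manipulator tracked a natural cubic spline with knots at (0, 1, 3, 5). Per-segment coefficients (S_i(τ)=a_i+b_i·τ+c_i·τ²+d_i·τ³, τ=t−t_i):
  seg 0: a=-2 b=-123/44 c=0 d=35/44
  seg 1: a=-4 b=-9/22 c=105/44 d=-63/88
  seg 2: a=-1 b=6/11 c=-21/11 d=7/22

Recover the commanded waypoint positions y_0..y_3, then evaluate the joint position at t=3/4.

y_0=-2 y_1=-4 y_2=-1 y_3=-5
S(3/4) = -10591/2816

y_0 = S_0(0) = a_0 = -2
y_1 = S_1(0) = a_1 = -4
y_2 = S_2(0) = a_2 = -1
y_3 = S_2(2) = -5
t_q=3/4 is in segment 0 (τ=3/4); S_0(τ)=-10591/2816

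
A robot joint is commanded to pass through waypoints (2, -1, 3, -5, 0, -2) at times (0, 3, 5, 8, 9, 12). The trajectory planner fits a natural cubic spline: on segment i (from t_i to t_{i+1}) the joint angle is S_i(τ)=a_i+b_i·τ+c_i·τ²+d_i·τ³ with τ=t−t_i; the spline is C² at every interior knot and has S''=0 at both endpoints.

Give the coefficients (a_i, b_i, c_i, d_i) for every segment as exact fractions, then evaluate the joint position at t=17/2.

Δ: Δ0=-1, Δ1=2, Δ2=-8/3, Δ3=5, Δ4=-2/3
row 1: diag=10, rhs=18; c'=1/5, d'=9/5
row 2: denom=10−2·1/5=48/5; d'=(-28−2·9/5)/(48/5)=-79/24
row 3: denom=8−3·5/16=113/16; d'=(46−3·-79/24)/(113/16)=894/113
row 4: denom=8−1·16/113=888/113; d'=(-34−1·894/113)/(888/113)=-16/3
back: M4=-16/3
back: M3=894/113−16/113·-16/3=26/3
back: M2=-79/24−5/16·26/3=-6
back: M1=9/5−1/5·-6=3
M: M0=0, M1=3, M2=-6, M3=26/3, M4=-16/3, M5=0
seg 0: a=2, c=M0/2=0, d=(M1−M0)/(6·3)=1/6, b=Δ0−h0·(2M0+M1)/6=-5/2
seg 1: a=-1, c=M1/2=3/2, d=(M2−M1)/(6·2)=-3/4, b=Δ1−h1·(2M1+M2)/6=2
seg 2: a=3, c=M2/2=-3, d=(M3−M2)/(6·3)=22/27, b=Δ2−h2·(2M2+M3)/6=-1
seg 3: a=-5, c=M3/2=13/3, d=(M4−M3)/(6·1)=-7/3, b=Δ3−h3·(2M3+M4)/6=3
seg 4: a=0, c=M4/2=-8/3, d=(M5−M4)/(6·3)=8/27, b=Δ4−h4·(2M4+M5)/6=14/3
t_q=17/2 → seg 3, τ=1/2; S=-5+3·τ+13/3·τ²+-7/3·τ³=-65/24

  seg 0: a=2 b=-5/2 c=0 d=1/6
  seg 1: a=-1 b=2 c=3/2 d=-3/4
  seg 2: a=3 b=-1 c=-3 d=22/27
  seg 3: a=-5 b=3 c=13/3 d=-7/3
  seg 4: a=0 b=14/3 c=-8/3 d=8/27
S(17/2) = -65/24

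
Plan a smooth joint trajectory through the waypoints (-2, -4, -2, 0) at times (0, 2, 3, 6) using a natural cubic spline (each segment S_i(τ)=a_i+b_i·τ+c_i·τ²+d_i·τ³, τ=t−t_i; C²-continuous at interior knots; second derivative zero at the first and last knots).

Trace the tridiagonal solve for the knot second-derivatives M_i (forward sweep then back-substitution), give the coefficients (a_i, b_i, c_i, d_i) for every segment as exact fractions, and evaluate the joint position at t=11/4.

  seg 0: a=-2 b=-293/141 c=0 d=38/141
  seg 1: a=-4 b=163/141 c=76/47 d=-109/141
  seg 2: a=-2 b=292/141 c=-33/47 d=11/141
S(11/4) = -7669/3008

Δ: Δ0=-1, Δ1=2, Δ2=2/3
row 1: diag=6, rhs=18; c'=1/6, d'=3
row 2: denom=8−1·1/6=47/6; d'=(-8−1·3)/(47/6)=-66/47
back: M2=-66/47
back: M1=3−1/6·-66/47=152/47
M: M0=0, M1=152/47, M2=-66/47, M3=0
seg 0: a=-2, c=M0/2=0, d=(M1−M0)/(6·2)=38/141, b=Δ0−h0·(2M0+M1)/6=-293/141
seg 1: a=-4, c=M1/2=76/47, d=(M2−M1)/(6·1)=-109/141, b=Δ1−h1·(2M1+M2)/6=163/141
seg 2: a=-2, c=M2/2=-33/47, d=(M3−M2)/(6·3)=11/141, b=Δ2−h2·(2M2+M3)/6=292/141
t_q=11/4 → seg 1, τ=3/4; S=-4+163/141·τ+76/47·τ²+-109/141·τ³=-7669/3008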